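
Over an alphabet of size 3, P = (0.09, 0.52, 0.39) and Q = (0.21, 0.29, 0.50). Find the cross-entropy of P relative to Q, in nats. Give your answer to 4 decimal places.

1.0545 nats

H(P,Q) = −Σ p·ln q.
  −0.09·ln(0.21) = 0.14046
  −0.52·ln(0.29) = 0.64369
  −0.39·ln(0.50) = 0.27033
H(P,Q) = 1.0545 nats.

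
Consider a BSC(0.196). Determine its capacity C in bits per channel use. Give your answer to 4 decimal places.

Binary symmetric channel: C = 1 − h₂(ε) where h₂ is the binary entropy function.
h₂(0.196) = −0.196·log₂0.196 − 0.804·log₂0.804 = 0.7139.
C = 1 − 0.7139 = 0.2861 bits per channel use.

0.2861 bits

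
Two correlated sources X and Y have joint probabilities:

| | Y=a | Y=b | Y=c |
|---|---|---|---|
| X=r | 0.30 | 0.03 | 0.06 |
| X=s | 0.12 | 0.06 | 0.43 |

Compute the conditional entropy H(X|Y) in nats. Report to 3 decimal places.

Chain rule: H(X|Y) = H(X,Y) − H(Y).
Marginals: p(X) = (0.3900, 0.6100), p(Y) = (0.4200, 0.0900, 0.4900).
H(X,Y) = 1.4213 nats; H(Y) = 0.9306 nats.
H(X|Y) = 1.4213 − 0.9306 = 0.491 nats.

0.491 nats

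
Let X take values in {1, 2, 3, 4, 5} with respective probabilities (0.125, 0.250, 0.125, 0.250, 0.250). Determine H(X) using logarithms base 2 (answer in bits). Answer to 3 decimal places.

H(X) = −Σ p·log₂ p.
  −(0.125)·log₂(0.125) = 0.3750
  −(0.250)·log₂(0.250) = 0.5000
  −(0.125)·log₂(0.125) = 0.3750
  −(0.250)·log₂(0.250) = 0.5000
  −(0.250)·log₂(0.250) = 0.5000
Sum: 0.3750 + 0.5000 + 0.3750 + 0.5000 + 0.5000 = 2.250 bits.

2.250 bits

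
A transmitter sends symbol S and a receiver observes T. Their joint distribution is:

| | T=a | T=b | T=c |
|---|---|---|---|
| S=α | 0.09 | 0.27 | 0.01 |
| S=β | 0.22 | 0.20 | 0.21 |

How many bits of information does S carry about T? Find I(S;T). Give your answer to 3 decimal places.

Marginals: p(S) = (0.3700, 0.6300), p(T) = (0.3100, 0.4700, 0.2200).
I(S;T) = H(S) + H(T) − H(S,T).
H(S) = 0.9507, H(T) = 1.5163, H(S,T) = 2.3069.
I(S;T) = 0.9507 + 1.5163 − 2.3069 = 0.160 bits.

0.160 bits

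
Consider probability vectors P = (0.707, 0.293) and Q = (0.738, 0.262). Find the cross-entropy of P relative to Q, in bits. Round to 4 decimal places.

0.8761 bits

H(P,Q) = −Σ p·log₂ q.
  −0.707·log₂(0.738) = 0.30988
  −0.293·log₂(0.262) = 0.56618
H(P,Q) = 0.8761 bits.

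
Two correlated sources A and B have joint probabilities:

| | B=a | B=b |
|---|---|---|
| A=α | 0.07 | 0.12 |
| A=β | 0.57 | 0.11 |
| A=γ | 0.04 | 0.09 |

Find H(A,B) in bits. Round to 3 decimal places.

H(A,B) = −Σ p(x,y)·log₂ p(x,y) over all 6 cells.
  cell (α,a): −0.07·log₂0.07 = 0.2686
  cell (α,b): −0.12·log₂0.12 = 0.3671
  cell (β,a): −0.57·log₂0.57 = 0.4623
  cell (β,b): −0.11·log₂0.11 = 0.3503
  cell (γ,a): −0.04·log₂0.04 = 0.1858
  cell (γ,b): −0.09·log₂0.09 = 0.3127
Sum = 1.947 bits.

1.947 bits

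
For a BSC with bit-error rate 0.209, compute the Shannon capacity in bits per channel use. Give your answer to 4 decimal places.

Binary symmetric channel: C = 1 − h₂(ε) where h₂ is the binary entropy function.
h₂(0.209) = −0.209·log₂0.209 − 0.791·log₂0.791 = 0.7396.
C = 1 − 0.7396 = 0.2604 bits per channel use.

0.2604 bits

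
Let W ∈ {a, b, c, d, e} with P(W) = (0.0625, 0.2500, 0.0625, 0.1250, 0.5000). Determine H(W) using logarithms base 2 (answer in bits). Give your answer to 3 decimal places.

1.875 bits

H(W) = −Σ p·log₂ p.
  −(0.0625)·log₂(0.0625) = 0.2500
  −(0.2500)·log₂(0.2500) = 0.5000
  −(0.0625)·log₂(0.0625) = 0.2500
  −(0.1250)·log₂(0.1250) = 0.3750
  −(0.5000)·log₂(0.5000) = 0.5000
Sum: 0.2500 + 0.5000 + 0.2500 + 0.3750 + 0.5000 = 1.875 bits.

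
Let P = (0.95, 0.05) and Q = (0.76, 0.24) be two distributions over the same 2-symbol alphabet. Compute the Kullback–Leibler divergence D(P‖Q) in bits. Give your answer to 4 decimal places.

0.1927 bits

D(P‖Q) = Σ p·log₂(p/q).
  0.95·log₂(0.95/0.76) = 0.30583
  0.05·log₂(0.05/0.24) = -0.11315
D(P‖Q) = 0.1927 bits.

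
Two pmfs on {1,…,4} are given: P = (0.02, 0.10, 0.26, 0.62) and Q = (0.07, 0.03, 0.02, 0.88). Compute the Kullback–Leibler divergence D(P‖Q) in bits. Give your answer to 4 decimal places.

0.7864 bits

D(P‖Q) = Σ p·log₂(p/q).
  0.02·log₂(0.02/0.07) = -0.03615
  0.10·log₂(0.10/0.03) = 0.17370
  0.26·log₂(0.26/0.02) = 0.96211
  0.62·log₂(0.62/0.88) = -0.31325
D(P‖Q) = 0.7864 bits.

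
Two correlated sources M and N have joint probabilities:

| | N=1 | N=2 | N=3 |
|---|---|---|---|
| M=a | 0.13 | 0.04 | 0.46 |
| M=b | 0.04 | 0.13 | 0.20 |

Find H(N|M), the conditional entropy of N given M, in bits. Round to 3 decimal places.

1.166 bits

Marginals: p(M) = (0.6300, 0.3700), p(N) = (0.1700, 0.1700, 0.6600).
H(N|M) = Σ p(M) · H(N|M=·).
  M=a: p=0.6300, H(N|M=a) = 1.0536
  M=b: p=0.3700, H(N|M=b) = 1.3569
Weighted sum = 1.166 bits.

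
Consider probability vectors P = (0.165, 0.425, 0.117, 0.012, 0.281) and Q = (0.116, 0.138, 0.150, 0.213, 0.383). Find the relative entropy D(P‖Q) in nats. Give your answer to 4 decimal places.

D(P‖Q) = Σ p·ln(p/q).
  0.165·ln(0.165/0.116) = 0.05814
  0.425·ln(0.425/0.138) = 0.47806
  0.117·ln(0.117/0.150) = -0.02907
  0.012·ln(0.012/0.213) = -0.03452
  0.281·ln(0.281/0.383) = -0.08702
D(P‖Q) = 0.3856 nats.

0.3856 nats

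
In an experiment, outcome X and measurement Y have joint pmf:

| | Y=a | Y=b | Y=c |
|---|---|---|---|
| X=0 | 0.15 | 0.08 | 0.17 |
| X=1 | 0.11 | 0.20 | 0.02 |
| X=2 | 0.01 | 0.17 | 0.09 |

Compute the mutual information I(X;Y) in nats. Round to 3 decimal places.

0.160 nats

Marginals: p(X) = (0.4000, 0.3300, 0.2700), p(Y) = (0.2700, 0.4500, 0.2800).
I(X;Y) = H(X) + H(Y) − H(X,Y).
H(X) = 1.0859, H(Y) = 1.0693, H(X,Y) = 1.9948.
I(X;Y) = 1.0859 + 1.0693 − 1.9948 = 0.160 nats.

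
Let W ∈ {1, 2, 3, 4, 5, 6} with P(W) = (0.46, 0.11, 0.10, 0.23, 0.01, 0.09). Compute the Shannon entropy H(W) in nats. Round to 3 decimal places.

H(W) = −Σ p·ln p.
  −(0.46)·ln(0.46) = 0.3572
  −(0.11)·ln(0.11) = 0.2428
  −(0.10)·ln(0.10) = 0.2303
  −(0.23)·ln(0.23) = 0.3380
  −(0.01)·ln(0.01) = 0.0461
  −(0.09)·ln(0.09) = 0.2167
Sum: 0.3572 + 0.2428 + 0.2303 + 0.3380 + 0.0461 + 0.2167 = 1.431 nats.

1.431 nats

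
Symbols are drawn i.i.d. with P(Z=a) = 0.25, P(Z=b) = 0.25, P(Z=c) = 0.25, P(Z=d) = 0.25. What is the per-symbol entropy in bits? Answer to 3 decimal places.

2.000 bits

H(Z) = −Σ p·log₂ p.
  −(0.25)·log₂(0.25) = 0.5000
  −(0.25)·log₂(0.25) = 0.5000
  −(0.25)·log₂(0.25) = 0.5000
  −(0.25)·log₂(0.25) = 0.5000
Sum: 0.5000 + 0.5000 + 0.5000 + 0.5000 = 2.000 bits.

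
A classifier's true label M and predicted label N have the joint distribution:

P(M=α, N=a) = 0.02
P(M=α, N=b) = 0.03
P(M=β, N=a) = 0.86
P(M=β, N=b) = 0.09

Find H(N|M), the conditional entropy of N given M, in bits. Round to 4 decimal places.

Chain rule: H(N|M) = H(M,N) − H(M).
Marginals: p(M) = (0.0500, 0.9500), p(N) = (0.8800, 0.1200).
H(M,N) = 0.7644 bits; H(M) = 0.2864 bits.
H(N|M) = 0.7644 − 0.2864 = 0.4780 bits.

0.4780 bits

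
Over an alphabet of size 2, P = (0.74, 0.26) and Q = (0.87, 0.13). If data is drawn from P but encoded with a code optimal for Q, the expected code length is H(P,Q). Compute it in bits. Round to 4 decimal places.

H(P,Q) = −Σ p·log₂ q.
  −0.74·log₂(0.87) = 0.14868
  −0.26·log₂(0.13) = 0.76529
H(P,Q) = 0.9140 bits.

0.9140 bits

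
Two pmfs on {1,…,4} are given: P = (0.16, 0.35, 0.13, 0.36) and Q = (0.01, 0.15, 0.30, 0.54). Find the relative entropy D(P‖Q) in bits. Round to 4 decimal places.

D(P‖Q) = Σ p·log₂(p/q).
  0.16·log₂(0.16/0.01) = 0.64000
  0.35·log₂(0.35/0.15) = 0.42784
  0.13·log₂(0.13/0.30) = -0.15684
  0.36·log₂(0.36/0.54) = -0.21059
D(P‖Q) = 0.7004 bits.

0.7004 bits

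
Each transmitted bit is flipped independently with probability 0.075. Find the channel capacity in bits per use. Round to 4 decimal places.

0.6157 bits

Binary symmetric channel: C = 1 − h₂(ε) where h₂ is the binary entropy function.
h₂(0.075) = −0.075·log₂0.075 − 0.925·log₂0.925 = 0.3843.
C = 1 − 0.3843 = 0.6157 bits per channel use.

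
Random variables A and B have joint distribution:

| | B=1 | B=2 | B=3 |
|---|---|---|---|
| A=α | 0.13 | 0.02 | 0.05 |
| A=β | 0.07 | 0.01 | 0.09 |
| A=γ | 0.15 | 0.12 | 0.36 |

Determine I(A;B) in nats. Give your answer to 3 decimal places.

Marginals: p(A) = (0.2000, 0.1700, 0.6300), p(B) = (0.3500, 0.1500, 0.5000).
I(A;B) = H(A) + H(B) − H(A,B).
H(A) = 0.9142, H(B) = 0.9986, H(A,B) = 1.8490.
I(A;B) = 0.9142 + 0.9986 − 1.8490 = 0.064 nats.

0.064 nats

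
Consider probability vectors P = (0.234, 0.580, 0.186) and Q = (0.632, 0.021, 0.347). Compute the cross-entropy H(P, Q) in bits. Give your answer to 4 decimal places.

H(P,Q) = −Σ p·log₂ q.
  −0.234·log₂(0.632) = 0.15491
  −0.580·log₂(0.021) = 3.23261
  −0.186·log₂(0.347) = 0.28402
H(P,Q) = 3.6715 bits.

3.6715 bits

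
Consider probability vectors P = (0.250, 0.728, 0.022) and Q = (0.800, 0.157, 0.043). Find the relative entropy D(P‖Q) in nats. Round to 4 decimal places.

D(P‖Q) = Σ p·ln(p/q).
  0.250·ln(0.250/0.800) = -0.29079
  0.728·ln(0.728/0.157) = 1.11679
  0.022·ln(0.022/0.043) = -0.01474
D(P‖Q) = 0.8113 nats.

0.8113 nats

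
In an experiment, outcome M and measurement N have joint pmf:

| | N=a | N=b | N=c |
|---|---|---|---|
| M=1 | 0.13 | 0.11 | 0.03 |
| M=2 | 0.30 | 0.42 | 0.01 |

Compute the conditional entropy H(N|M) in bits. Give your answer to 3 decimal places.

1.156 bits

Chain rule: H(N|M) = H(M,N) − H(M).
Marginals: p(M) = (0.2700, 0.7300), p(N) = (0.4300, 0.5300, 0.0400).
H(M,N) = 1.9979 bits; H(M) = 0.8415 bits.
H(N|M) = 1.9979 − 0.8415 = 1.156 bits.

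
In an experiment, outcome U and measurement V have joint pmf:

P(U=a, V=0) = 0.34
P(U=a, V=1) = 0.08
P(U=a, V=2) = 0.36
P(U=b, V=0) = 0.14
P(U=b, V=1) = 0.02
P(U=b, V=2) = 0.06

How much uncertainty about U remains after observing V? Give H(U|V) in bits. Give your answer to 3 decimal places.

Chain rule: H(U|V) = H(U,V) − H(V).
Marginals: p(U) = (0.7800, 0.2200), p(V) = (0.4800, 0.1000, 0.4200).
H(U,V) = 2.1048 bits; H(V) = 1.3661 bits.
H(U|V) = 2.1048 − 1.3661 = 0.739 bits.

0.739 bits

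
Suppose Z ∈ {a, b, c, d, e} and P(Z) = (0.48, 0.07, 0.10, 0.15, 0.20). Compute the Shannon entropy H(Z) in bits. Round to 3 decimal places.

1.984 bits

H(Z) = −Σ p·log₂ p.
  −(0.48)·log₂(0.48) = 0.5083
  −(0.07)·log₂(0.07) = 0.2686
  −(0.10)·log₂(0.10) = 0.3322
  −(0.15)·log₂(0.15) = 0.4105
  −(0.20)·log₂(0.20) = 0.4644
Sum: 0.5083 + 0.2686 + 0.3322 + 0.4105 + 0.4644 = 1.984 bits.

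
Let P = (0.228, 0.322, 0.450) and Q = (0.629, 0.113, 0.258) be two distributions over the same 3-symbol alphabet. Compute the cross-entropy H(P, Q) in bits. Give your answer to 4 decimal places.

2.0449 bits

H(P,Q) = −Σ p·log₂ q.
  −0.228·log₂(0.629) = 0.15250
  −0.322·log₂(0.113) = 1.01288
  −0.450·log₂(0.258) = 0.87955
H(P,Q) = 2.0449 bits.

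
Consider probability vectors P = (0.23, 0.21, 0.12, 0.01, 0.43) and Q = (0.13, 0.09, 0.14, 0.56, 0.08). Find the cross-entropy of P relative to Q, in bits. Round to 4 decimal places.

H(P,Q) = −Σ p·log₂ q.
  −0.23·log₂(0.13) = 0.67699
  −0.21·log₂(0.09) = 0.72953
  −0.12·log₂(0.14) = 0.34038
  −0.01·log₂(0.56) = 0.00837
  −0.43·log₂(0.08) = 1.56686
H(P,Q) = 3.3221 bits.

3.3221 bits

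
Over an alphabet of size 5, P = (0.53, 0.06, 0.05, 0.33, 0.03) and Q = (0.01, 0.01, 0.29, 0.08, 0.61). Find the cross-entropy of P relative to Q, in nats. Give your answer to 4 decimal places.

H(P,Q) = −Σ p·ln q.
  −0.53·ln(0.01) = 2.44074
  −0.06·ln(0.01) = 0.27631
  −0.05·ln(0.29) = 0.06189
  −0.33·ln(0.08) = 0.83349
  −0.03·ln(0.61) = 0.01483
H(P,Q) = 3.6273 nats.

3.6273 nats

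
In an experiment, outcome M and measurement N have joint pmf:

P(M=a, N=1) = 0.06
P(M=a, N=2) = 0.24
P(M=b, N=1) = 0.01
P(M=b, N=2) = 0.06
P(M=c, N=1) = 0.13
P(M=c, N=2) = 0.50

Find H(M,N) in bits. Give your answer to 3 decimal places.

H(M,N) = −Σ p(x,y)·log₂ p(x,y) over all 6 cells.
  cell (a,1): −0.06·log₂0.06 = 0.2435
  cell (a,2): −0.24·log₂0.24 = 0.4941
  cell (b,1): −0.01·log₂0.01 = 0.0664
  cell (b,2): −0.06·log₂0.06 = 0.2435
  cell (c,1): −0.13·log₂0.13 = 0.3826
  cell (c,2): −0.50·log₂0.50 = 0.5000
Sum = 1.930 bits.

1.930 bits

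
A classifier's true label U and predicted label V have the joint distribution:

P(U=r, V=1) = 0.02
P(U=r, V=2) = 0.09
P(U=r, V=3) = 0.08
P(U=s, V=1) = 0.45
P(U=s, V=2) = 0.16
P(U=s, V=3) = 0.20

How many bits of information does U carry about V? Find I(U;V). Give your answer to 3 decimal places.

0.105 bits

Marginals: p(U) = (0.1900, 0.8100), p(V) = (0.4700, 0.2500, 0.2800).
I(U;V) = Σ p(x,y)·log₂[p(x,y)/(p(x)p(y))].
  (r,1): 0.02·log₂(0.2240) = -0.0432
  (r,2): 0.09·log₂(1.8947) = 0.0830
  (r,3): 0.08·log₂(1.5038) = 0.0471
  (s,1): 0.45·log₂(1.1820) = 0.1086
  (s,2): 0.16·log₂(0.7901) = -0.0544
  (s,3): 0.20·log₂(0.8818) = -0.0363
Sum = 0.105 bits.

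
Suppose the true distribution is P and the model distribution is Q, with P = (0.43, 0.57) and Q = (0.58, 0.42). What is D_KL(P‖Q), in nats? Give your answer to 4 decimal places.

D(P‖Q) = Σ p·ln(p/q).
  0.43·ln(0.43/0.58) = -0.12867
  0.57·ln(0.57/0.42) = 0.17407
D(P‖Q) = 0.0454 nats.

0.0454 nats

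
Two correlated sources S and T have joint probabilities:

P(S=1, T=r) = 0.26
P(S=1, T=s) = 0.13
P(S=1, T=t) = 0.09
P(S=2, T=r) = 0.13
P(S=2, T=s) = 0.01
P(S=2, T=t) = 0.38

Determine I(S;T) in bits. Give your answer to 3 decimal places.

0.258 bits

Marginals: p(S) = (0.4800, 0.5200), p(T) = (0.3900, 0.1400, 0.4700).
I(S;T) = Σ p(x,y)·log₂[p(x,y)/(p(x)p(y))].
  (1,r): 0.26·log₂(1.3889) = 0.1232
  (1,s): 0.13·log₂(1.9345) = 0.1238
  (1,t): 0.09·log₂(0.3989) = -0.1193
  (2,r): 0.13·log₂(0.6410) = -0.0834
  (2,s): 0.01·log₂(0.1374) = -0.0286
  (2,t): 0.38·log₂(1.5548) = 0.2420
Sum = 0.258 bits.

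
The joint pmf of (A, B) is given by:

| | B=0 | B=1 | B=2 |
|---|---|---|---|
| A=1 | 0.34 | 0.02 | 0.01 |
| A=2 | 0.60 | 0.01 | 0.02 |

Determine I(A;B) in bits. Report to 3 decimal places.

Marginals: p(A) = (0.3700, 0.6300), p(B) = (0.9400, 0.0300, 0.0300).
I(A;B) = Σ p(x,y)·log₂[p(x,y)/(p(x)p(y))].
  (1,0): 0.34·log₂(0.9776) = -0.0111
  (1,1): 0.02·log₂(1.8018) = 0.0170
  (1,2): 0.01·log₂(0.9009) = -0.0015
  (2,0): 0.60·log₂(1.0132) = 0.0113
  (2,1): 0.01·log₂(0.5291) = -0.0092
  (2,2): 0.02·log₂(1.0582) = 0.0016
Sum = 0.008 bits.

0.008 bits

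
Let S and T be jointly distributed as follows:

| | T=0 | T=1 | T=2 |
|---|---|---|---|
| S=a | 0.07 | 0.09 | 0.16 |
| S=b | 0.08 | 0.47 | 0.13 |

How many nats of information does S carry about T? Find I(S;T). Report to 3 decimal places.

Marginals: p(S) = (0.3200, 0.6800), p(T) = (0.1500, 0.5600, 0.2900).
I(S;T) = Σ p(x,y)·ln[p(x,y)/(p(x)p(y))].
  (a,0): 0.07·ln(1.4583) = 0.0264
  (a,1): 0.09·ln(0.5022) = -0.0620
  (a,2): 0.16·ln(1.7241) = 0.0872
  (b,0): 0.08·ln(0.7843) = -0.0194
  (b,1): 0.47·ln(1.2342) = 0.0989
  (b,2): 0.13·ln(0.6592) = -0.0542
Sum = 0.077 nats.

0.077 nats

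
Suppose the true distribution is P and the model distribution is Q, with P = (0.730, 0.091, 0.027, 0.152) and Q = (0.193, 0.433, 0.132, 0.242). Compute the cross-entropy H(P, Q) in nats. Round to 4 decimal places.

1.5474 nats

H(P,Q) = −Σ p·ln q.
  −0.730·ln(0.193) = 1.20090
  −0.091·ln(0.433) = 0.07617
  −0.027·ln(0.132) = 0.05467
  −0.152·ln(0.242) = 0.21566
H(P,Q) = 1.5474 nats.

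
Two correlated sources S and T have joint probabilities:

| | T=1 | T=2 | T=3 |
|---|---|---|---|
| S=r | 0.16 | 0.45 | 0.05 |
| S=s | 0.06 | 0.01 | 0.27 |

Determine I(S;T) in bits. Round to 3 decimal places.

Marginals: p(S) = (0.6600, 0.3400), p(T) = (0.2200, 0.4600, 0.3200).
I(S;T) = Σ p(x,y)·log₂[p(x,y)/(p(x)p(y))].
  (r,1): 0.16·log₂(1.1019) = 0.0224
  (r,2): 0.45·log₂(1.4822) = 0.2555
  (r,3): 0.05·log₂(0.2367) = -0.1039
  (s,1): 0.06·log₂(0.8021) = -0.0191
  (s,2): 0.01·log₂(0.0639) = -0.0397
  (s,3): 0.27·log₂(2.4816) = 0.3540
Sum = 0.469 bits.

0.469 bits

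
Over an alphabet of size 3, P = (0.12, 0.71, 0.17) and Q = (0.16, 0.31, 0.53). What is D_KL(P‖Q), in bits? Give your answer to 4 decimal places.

0.5202 bits

D(P‖Q) = Σ p·log₂(p/q).
  0.12·log₂(0.12/0.16) = -0.04980
  0.71·log₂(0.71/0.31) = 0.84884
  0.17·log₂(0.17/0.53) = -0.27888
D(P‖Q) = 0.5202 bits.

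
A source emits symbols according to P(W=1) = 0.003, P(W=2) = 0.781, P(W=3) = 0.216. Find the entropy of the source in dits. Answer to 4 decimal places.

0.2352 dits

H(W) = −Σ p·log₁₀ p.
  −(0.003)·log₁₀(0.003) = 0.00757
  −(0.781)·log₁₀(0.781) = 0.08384
  −(0.216)·log₁₀(0.216) = 0.14376
Sum: 0.00757 + 0.08384 + 0.14376 = 0.2352 dits.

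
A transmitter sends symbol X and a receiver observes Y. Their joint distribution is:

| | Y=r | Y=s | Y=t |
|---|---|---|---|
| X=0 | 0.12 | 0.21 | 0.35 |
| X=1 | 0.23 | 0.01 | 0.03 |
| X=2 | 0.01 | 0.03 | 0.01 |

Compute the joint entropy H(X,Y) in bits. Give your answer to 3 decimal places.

H(X,Y) = −Σ p(x,y)·log₂ p(x,y) over all 9 cells.
  cell (0,r): −0.12·log₂0.12 = 0.3671
  cell (0,s): −0.21·log₂0.21 = 0.4728
  cell (0,t): −0.35·log₂0.35 = 0.5301
  cell (1,r): −0.23·log₂0.23 = 0.4877
  cell (1,s): −0.01·log₂0.01 = 0.0664
  cell (1,t): −0.03·log₂0.03 = 0.1518
  cell (2,r): −0.01·log₂0.01 = 0.0664
  cell (2,s): −0.03·log₂0.03 = 0.1518
  cell (2,t): −0.01·log₂0.01 = 0.0664
Sum = 2.361 bits.

2.361 bits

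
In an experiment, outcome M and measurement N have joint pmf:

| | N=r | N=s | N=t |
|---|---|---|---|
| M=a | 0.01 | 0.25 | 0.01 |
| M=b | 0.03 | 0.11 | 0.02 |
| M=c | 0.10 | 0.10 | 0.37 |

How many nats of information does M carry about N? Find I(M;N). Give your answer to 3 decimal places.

Marginals: p(M) = (0.2700, 0.1600, 0.5700), p(N) = (0.1400, 0.4600, 0.4000).
I(M;N) = Σ p(x,y)·ln[p(x,y)/(p(x)p(y))].
  (a,r): 0.01·ln(0.2646) = -0.0133
  (a,s): 0.25·ln(2.0129) = 0.1749
  (a,t): 0.01·ln(0.0926) = -0.0238
  (b,r): 0.03·ln(1.3393) = 0.0088
  (b,s): 0.11·ln(1.4946) = 0.0442
  (b,t): 0.02·ln(0.3125) = -0.0233
  (c,r): 0.10·ln(1.2531) = 0.0226
  (c,s): 0.10·ln(0.3814) = -0.0964
  (c,t): 0.37·ln(1.6228) = 0.1791
Sum = 0.273 nats.

0.273 nats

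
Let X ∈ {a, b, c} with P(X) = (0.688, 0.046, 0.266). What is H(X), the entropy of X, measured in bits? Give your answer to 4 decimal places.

1.0837 bits

H(X) = −Σ p·log₂ p.
  −(0.688)·log₂(0.688) = 0.37119
  −(0.046)·log₂(0.046) = 0.20434
  −(0.266)·log₂(0.266) = 0.50819
Sum: 0.37119 + 0.20434 + 0.50819 = 1.0837 bits.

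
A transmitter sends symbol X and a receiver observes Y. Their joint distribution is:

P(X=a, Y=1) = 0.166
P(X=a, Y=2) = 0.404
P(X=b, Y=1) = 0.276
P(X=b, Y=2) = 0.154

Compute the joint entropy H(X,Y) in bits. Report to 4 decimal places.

1.8866 bits

H(X,Y) = −Σ p(x,y)·log₂ p(x,y) over all 4 cells.
  cell (a,1): −0.166·log₂0.166 = 0.43006
  cell (a,2): −0.404·log₂0.404 = 0.52826
  cell (b,1): −0.276·log₂0.276 = 0.51260
  cell (b,2): −0.154·log₂0.154 = 0.41565
Sum = 1.8866 bits.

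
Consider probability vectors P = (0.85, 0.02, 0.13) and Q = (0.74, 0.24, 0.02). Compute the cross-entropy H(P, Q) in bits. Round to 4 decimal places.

H(P,Q) = −Σ p·log₂ q.
  −0.85·log₂(0.74) = 0.36924
  −0.02·log₂(0.24) = 0.04118
  −0.13·log₂(0.02) = 0.73370
H(P,Q) = 1.1441 bits.

1.1441 bits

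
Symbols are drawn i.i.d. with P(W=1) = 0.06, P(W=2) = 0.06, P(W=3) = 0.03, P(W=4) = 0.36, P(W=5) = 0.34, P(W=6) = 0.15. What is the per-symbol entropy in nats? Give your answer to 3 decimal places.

1.462 nats

H(W) = −Σ p·ln p.
  −(0.06)·ln(0.06) = 0.1688
  −(0.06)·ln(0.06) = 0.1688
  −(0.03)·ln(0.03) = 0.1052
  −(0.36)·ln(0.36) = 0.3678
  −(0.34)·ln(0.34) = 0.3668
  −(0.15)·ln(0.15) = 0.2846
Sum: 0.1688 + 0.1688 + 0.1052 + 0.3678 + 0.3668 + 0.2846 = 1.462 nats.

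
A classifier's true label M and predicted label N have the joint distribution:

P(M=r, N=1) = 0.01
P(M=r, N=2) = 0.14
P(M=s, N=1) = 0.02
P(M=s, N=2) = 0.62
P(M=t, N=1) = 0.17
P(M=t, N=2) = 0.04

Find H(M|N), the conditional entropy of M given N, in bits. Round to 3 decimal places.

Marginals: p(M) = (0.1500, 0.6400, 0.2100), p(N) = (0.2000, 0.8000).
H(M|N) = Σ p(N) · H(M|N=·).
  N=1: p=0.2000, H(M|N=1) = 0.7476
  N=2: p=0.8000, H(M|N=2) = 0.9411
Weighted sum = 0.902 bits.

0.902 bits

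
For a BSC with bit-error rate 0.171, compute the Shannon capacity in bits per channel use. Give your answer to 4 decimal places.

Binary symmetric channel: C = 1 − h₂(ε) where h₂ is the binary entropy function.
h₂(0.171) = −0.171·log₂0.171 − 0.829·log₂0.829 = 0.6600.
C = 1 − 0.6600 = 0.3400 bits per channel use.

0.3400 bits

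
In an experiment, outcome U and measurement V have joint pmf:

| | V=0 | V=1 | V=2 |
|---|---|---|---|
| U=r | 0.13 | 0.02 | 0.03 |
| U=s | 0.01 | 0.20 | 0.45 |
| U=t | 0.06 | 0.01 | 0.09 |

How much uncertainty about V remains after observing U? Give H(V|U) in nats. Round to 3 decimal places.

Marginals: p(U) = (0.1800, 0.6600, 0.1600), p(V) = (0.2000, 0.2300, 0.5700).
H(V|U) = Σ p(U) · H(V|U=·).
  U=r: p=0.1800, H(V|U=r) = 0.7778
  U=s: p=0.6600, H(V|U=s) = 0.6864
  U=t: p=0.1600, H(V|U=t) = 0.8647
Weighted sum = 0.731 nats.

0.731 nats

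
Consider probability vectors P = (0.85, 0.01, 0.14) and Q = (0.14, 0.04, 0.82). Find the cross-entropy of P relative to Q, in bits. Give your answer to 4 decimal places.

H(P,Q) = −Σ p·log₂ q.
  −0.85·log₂(0.14) = 2.41103
  −0.01·log₂(0.04) = 0.04644
  −0.14·log₂(0.82) = 0.04008
H(P,Q) = 2.4975 bits.

2.4975 bits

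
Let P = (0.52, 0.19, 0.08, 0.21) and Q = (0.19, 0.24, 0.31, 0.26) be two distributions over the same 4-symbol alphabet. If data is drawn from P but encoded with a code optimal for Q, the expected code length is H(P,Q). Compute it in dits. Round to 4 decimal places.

0.6564 dits

H(P,Q) = −Σ p·log₁₀ q.
  −0.52·log₁₀(0.19) = 0.37505
  −0.19·log₁₀(0.24) = 0.11776
  −0.08·log₁₀(0.31) = 0.04069
  −0.21·log₁₀(0.26) = 0.12286
H(P,Q) = 0.6564 dits.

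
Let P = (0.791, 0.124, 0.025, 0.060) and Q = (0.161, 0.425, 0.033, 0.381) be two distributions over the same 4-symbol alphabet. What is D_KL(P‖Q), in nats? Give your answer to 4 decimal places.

0.9886 nats

D(P‖Q) = Σ p·ln(p/q).
  0.791·ln(0.791/0.161) = 1.25919
  0.124·ln(0.124/0.425) = -0.15274
  0.025·ln(0.025/0.033) = -0.00694
  0.060·ln(0.060/0.381) = -0.11091
D(P‖Q) = 0.9886 nats.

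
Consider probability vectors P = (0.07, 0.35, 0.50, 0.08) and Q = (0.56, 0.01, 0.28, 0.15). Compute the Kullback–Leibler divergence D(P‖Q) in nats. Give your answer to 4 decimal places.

1.3384 nats

D(P‖Q) = Σ p·ln(p/q).
  0.07·ln(0.07/0.56) = -0.14556
  0.35·ln(0.35/0.01) = 1.24437
  0.50·ln(0.50/0.28) = 0.28991
  0.08·ln(0.08/0.15) = -0.05029
D(P‖Q) = 1.3384 nats.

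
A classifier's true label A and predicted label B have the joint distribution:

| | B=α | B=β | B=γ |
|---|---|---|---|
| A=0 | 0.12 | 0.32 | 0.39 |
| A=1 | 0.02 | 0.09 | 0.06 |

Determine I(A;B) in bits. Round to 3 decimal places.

0.009 bits

Marginals: p(A) = (0.8300, 0.1700), p(B) = (0.1400, 0.4100, 0.4500).
I(A;B) = Σ p(x,y)·log₂[p(x,y)/(p(x)p(y))].
  (0,α): 0.12·log₂(1.0327) = 0.0056
  (0,β): 0.32·log₂(0.9403) = -0.0284
  (0,γ): 0.39·log₂(1.0442) = 0.0243
  (1,α): 0.02·log₂(0.8403) = -0.0050
  (1,β): 0.09·log₂(1.2912) = 0.0332
  (1,γ): 0.06·log₂(0.7843) = -0.0210
Sum = 0.009 bits.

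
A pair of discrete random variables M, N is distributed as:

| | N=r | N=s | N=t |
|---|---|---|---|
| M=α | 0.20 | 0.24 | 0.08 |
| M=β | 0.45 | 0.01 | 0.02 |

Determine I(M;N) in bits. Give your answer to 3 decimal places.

0.287 bits

Marginals: p(M) = (0.5200, 0.4800), p(N) = (0.6500, 0.2500, 0.1000).
I(M;N) = H(M) + H(N) − H(M,N).
H(M) = 0.9988, H(N) = 1.2362, H(M,N) = 1.9477.
I(M;N) = 0.9988 + 1.2362 − 1.9477 = 0.287 bits.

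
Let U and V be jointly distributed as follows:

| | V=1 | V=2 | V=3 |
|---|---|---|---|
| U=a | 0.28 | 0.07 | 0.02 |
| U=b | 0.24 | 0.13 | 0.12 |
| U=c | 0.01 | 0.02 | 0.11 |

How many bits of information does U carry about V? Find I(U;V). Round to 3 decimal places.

0.229 bits

Marginals: p(U) = (0.3700, 0.4900, 0.1400), p(V) = (0.5300, 0.2200, 0.2500).
I(U;V) = Σ p(x,y)·log₂[p(x,y)/(p(x)p(y))].
  (a,1): 0.28·log₂(1.4278) = 0.1439
  (a,2): 0.07·log₂(0.8600) = -0.0152
  (a,3): 0.02·log₂(0.2162) = -0.0442
  (b,1): 0.24·log₂(0.9241) = -0.0273
  (b,2): 0.13·log₂(1.2059) = 0.0351
  (b,3): 0.12·log₂(0.9796) = -0.0036
  (c,1): 0.01·log₂(0.1348) = -0.0289
  (c,2): 0.02·log₂(0.6494) = -0.0125
  (c,3): 0.11·log₂(3.1429) = 0.1817
Sum = 0.229 bits.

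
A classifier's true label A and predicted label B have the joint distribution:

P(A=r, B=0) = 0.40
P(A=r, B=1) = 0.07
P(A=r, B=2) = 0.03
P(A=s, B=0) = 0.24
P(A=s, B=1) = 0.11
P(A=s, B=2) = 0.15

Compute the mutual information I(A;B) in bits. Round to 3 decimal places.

0.099 bits

Marginals: p(A) = (0.5000, 0.5000), p(B) = (0.6400, 0.1800, 0.1800).
I(A;B) = H(A) + H(B) − H(A,B).
H(A) = 1.0000, H(B) = 1.3027, H(A,B) = 2.2041.
I(A;B) = 1.0000 + 1.3027 − 2.2041 = 0.099 bits.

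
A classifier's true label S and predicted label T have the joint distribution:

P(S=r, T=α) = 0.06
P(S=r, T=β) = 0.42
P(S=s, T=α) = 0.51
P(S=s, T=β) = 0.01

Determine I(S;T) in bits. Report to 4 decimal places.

0.6536 bits

Marginals: p(S) = (0.4800, 0.5200), p(T) = (0.5700, 0.4300).
I(S;T) = Σ p(x,y)·log₂[p(x,y)/(p(x)p(y))].
  (r,α): 0.06·log₂(0.2193) = -0.13134
  (r,β): 0.42·log₂(2.0349) = 0.43048
  (s,α): 0.51·log₂(1.7206) = 0.39931
  (s,β): 0.01·log₂(0.0447) = -0.04483
Sum = 0.6536 bits.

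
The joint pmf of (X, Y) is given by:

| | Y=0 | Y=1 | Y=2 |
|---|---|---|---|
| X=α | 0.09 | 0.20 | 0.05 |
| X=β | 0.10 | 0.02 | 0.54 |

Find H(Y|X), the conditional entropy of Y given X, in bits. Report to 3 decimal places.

0.993 bits

Chain rule: H(Y|X) = H(X,Y) − H(X).
Marginals: p(X) = (0.3400, 0.6600), p(Y) = (0.1900, 0.2200, 0.5900).
H(X,Y) = 1.9182 bits; H(X) = 0.9248 bits.
H(Y|X) = 1.9182 − 0.9248 = 0.993 bits.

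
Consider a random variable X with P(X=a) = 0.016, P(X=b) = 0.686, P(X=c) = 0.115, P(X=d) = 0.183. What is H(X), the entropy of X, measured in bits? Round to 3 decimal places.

1.276 bits

H(X) = −Σ p·log₂ p.
  −(0.016)·log₂(0.016) = 0.0955
  −(0.686)·log₂(0.686) = 0.3730
  −(0.115)·log₂(0.115) = 0.3588
  −(0.183)·log₂(0.183) = 0.4484
Sum: 0.0955 + 0.3730 + 0.3588 + 0.4484 = 1.276 bits.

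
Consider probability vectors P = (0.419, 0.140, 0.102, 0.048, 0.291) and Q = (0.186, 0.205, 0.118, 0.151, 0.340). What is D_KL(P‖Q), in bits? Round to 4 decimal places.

0.2478 bits

D(P‖Q) = Σ p·log₂(p/q).
  0.419·log₂(0.419/0.186) = 0.49092
  0.140·log₂(0.140/0.205) = -0.07703
  0.102·log₂(0.102/0.118) = -0.02144
  0.048·log₂(0.048/0.151) = -0.07937
  0.291·log₂(0.291/0.340) = -0.06533
D(P‖Q) = 0.2478 bits.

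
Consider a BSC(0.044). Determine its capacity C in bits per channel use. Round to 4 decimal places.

0.7397 bits

Binary symmetric channel: C = 1 − h₂(ε) where h₂ is the binary entropy function.
h₂(0.044) = −0.044·log₂0.044 − 0.956·log₂0.956 = 0.2603.
C = 1 − 0.2603 = 0.7397 bits per channel use.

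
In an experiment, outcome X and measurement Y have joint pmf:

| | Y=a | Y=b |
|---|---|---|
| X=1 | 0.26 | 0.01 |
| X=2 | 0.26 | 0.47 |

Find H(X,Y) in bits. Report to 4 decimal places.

H(X,Y) = −Σ p(x,y)·log₂ p(x,y) over all 4 cells.
  cell (1,a): −0.26·log₂0.26 = 0.50529
  cell (1,b): −0.01·log₂0.01 = 0.06644
  cell (2,a): −0.26·log₂0.26 = 0.50529
  cell (2,b): −0.47·log₂0.47 = 0.51196
Sum = 1.5890 bits.

1.5890 bits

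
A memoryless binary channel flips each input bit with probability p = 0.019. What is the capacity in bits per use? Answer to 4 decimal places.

Binary symmetric channel: C = 1 − h₂(ε) where h₂ is the binary entropy function.
h₂(0.019) = −0.019·log₂0.019 − 0.981·log₂0.981 = 0.1358.
C = 1 − 0.1358 = 0.8642 bits per channel use.

0.8642 bits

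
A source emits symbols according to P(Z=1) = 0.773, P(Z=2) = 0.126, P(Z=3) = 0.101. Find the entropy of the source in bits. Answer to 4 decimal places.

H(Z) = −Σ p·log₂ p.
  −(0.773)·log₂(0.773) = 0.28714
  −(0.126)·log₂(0.126) = 0.37655
  −(0.101)·log₂(0.101) = 0.33406
Sum: 0.28714 + 0.37655 + 0.33406 = 0.9978 bits.

0.9978 bits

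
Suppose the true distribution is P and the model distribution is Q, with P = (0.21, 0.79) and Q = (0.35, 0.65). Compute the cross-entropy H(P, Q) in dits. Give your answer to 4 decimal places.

H(P,Q) = −Σ p·log₁₀ q.
  −0.21·log₁₀(0.35) = 0.09575
  −0.79·log₁₀(0.65) = 0.14780
H(P,Q) = 0.2435 dits.

0.2435 dits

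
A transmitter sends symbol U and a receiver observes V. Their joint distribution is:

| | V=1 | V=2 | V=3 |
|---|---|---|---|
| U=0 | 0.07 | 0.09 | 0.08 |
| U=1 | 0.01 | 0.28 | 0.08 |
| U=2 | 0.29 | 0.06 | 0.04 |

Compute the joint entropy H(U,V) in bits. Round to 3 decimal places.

H(U,V) = −Σ p(x,y)·log₂ p(x,y) over all 9 cells.
  cell (0,1): −0.07·log₂0.07 = 0.2686
  cell (0,2): −0.09·log₂0.09 = 0.3127
  cell (0,3): −0.08·log₂0.08 = 0.2915
  cell (1,1): −0.01·log₂0.01 = 0.0664
  cell (1,2): −0.28·log₂0.28 = 0.5142
  cell (1,3): −0.08·log₂0.08 = 0.2915
  cell (2,1): −0.29·log₂0.29 = 0.5179
  cell (2,2): −0.06·log₂0.06 = 0.2435
  cell (2,3): −0.04·log₂0.04 = 0.1858
Sum = 2.692 bits.

2.692 bits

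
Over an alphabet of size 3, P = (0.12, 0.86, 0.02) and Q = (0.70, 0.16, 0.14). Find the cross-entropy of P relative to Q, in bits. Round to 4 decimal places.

H(P,Q) = −Σ p·log₂ q.
  −0.12·log₂(0.70) = 0.06175
  −0.86·log₂(0.16) = 2.27372
  −0.02·log₂(0.14) = 0.05673
H(P,Q) = 2.3922 bits.

2.3922 bits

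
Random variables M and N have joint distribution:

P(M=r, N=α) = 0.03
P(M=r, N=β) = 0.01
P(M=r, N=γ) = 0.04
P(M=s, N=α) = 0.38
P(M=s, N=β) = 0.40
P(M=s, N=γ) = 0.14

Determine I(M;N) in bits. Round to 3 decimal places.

Marginals: p(M) = (0.0800, 0.9200), p(N) = (0.4100, 0.4100, 0.1800).
I(M;N) = H(M) + H(N) − H(M,N).
H(M) = 0.4022, H(N) = 1.5001, H(M,N) = 1.8603.
I(M;N) = 0.4022 + 1.5001 − 1.8603 = 0.042 bits.

0.042 bits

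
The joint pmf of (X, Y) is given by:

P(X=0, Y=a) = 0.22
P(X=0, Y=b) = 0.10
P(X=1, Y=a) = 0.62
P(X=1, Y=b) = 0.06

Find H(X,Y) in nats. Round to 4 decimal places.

H(X,Y) = −Σ p(x,y)·ln p(x,y) over all 4 cells.
  cell (0,a): −0.22·ln0.22 = 0.33311
  cell (0,b): −0.10·ln0.10 = 0.23026
  cell (1,a): −0.62·ln0.62 = 0.29638
  cell (1,b): −0.06·ln0.06 = 0.16880
Sum = 1.0286 nats.

1.0286 nats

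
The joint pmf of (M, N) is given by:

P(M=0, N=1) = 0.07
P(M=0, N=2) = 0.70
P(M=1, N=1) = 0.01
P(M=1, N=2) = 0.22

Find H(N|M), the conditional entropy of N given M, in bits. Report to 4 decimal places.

Marginals: p(M) = (0.7700, 0.2300), p(N) = (0.0800, 0.9200).
H(N|M) = Σ p(M) · H(N|M=·).
  M=0: p=0.7700, H(N|M=0) = 0.4395
  M=1: p=0.2300, H(N|M=1) = 0.2580
Weighted sum = 0.3978 bits.

0.3978 bits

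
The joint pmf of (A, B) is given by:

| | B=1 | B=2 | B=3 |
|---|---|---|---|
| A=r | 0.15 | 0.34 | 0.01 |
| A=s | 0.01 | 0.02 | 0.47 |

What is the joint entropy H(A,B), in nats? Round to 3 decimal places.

H(A,B) = −Σ p(x,y)·ln p(x,y) over all 6 cells.
  cell (r,1): −0.15·ln0.15 = 0.2846
  cell (r,2): −0.34·ln0.34 = 0.3668
  cell (r,3): −0.01·ln0.01 = 0.0461
  cell (s,1): −0.01·ln0.01 = 0.0461
  cell (s,2): −0.02·ln0.02 = 0.0782
  cell (s,3): −0.47·ln0.47 = 0.3549
Sum = 1.177 nats.

1.177 nats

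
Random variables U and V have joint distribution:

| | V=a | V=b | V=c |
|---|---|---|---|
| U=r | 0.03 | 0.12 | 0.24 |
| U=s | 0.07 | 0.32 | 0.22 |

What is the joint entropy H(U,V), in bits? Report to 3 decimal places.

2.288 bits

H(U,V) = −Σ p(x,y)·log₂ p(x,y) over all 6 cells.
  cell (r,a): −0.03·log₂0.03 = 0.1518
  cell (r,b): −0.12·log₂0.12 = 0.3671
  cell (r,c): −0.24·log₂0.24 = 0.4941
  cell (s,a): −0.07·log₂0.07 = 0.2686
  cell (s,b): −0.32·log₂0.32 = 0.5260
  cell (s,c): −0.22·log₂0.22 = 0.4806
Sum = 2.288 bits.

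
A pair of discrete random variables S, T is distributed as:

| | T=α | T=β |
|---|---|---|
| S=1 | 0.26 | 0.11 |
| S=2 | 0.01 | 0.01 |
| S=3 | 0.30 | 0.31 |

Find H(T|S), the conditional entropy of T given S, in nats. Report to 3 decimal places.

Chain rule: H(T|S) = H(S,T) − H(S).
Marginals: p(S) = (0.3700, 0.0200, 0.6100), p(T) = (0.5700, 0.4300).
H(S,T) = 1.4094 nats; H(S) = 0.7476 nats.
H(T|S) = 1.4094 − 0.7476 = 0.662 nats.

0.662 nats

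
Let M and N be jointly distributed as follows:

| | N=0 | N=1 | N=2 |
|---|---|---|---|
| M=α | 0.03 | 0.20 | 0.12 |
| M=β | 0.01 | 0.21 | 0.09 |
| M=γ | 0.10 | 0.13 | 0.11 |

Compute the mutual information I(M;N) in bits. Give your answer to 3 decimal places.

Marginals: p(M) = (0.3500, 0.3100, 0.3400), p(N) = (0.1400, 0.5400, 0.3200).
I(M;N) = H(M) + H(N) − H(M,N).
H(M) = 1.5831, H(N) = 1.4032, H(M,N) = 2.9003.
I(M;N) = 1.5831 + 1.4032 − 2.9003 = 0.086 bits.

0.086 bits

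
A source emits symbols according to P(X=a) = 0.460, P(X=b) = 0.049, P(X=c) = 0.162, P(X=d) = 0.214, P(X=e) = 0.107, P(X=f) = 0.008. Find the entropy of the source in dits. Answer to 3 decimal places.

0.611 dits

H(X) = −Σ p·log₁₀ p.
  −(0.460)·log₁₀(0.460) = 0.1551
  −(0.049)·log₁₀(0.049) = 0.0642
  −(0.162)·log₁₀(0.162) = 0.1281
  −(0.214)·log₁₀(0.214) = 0.1433
  −(0.107)·log₁₀(0.107) = 0.1039
  −(0.008)·log₁₀(0.008) = 0.0168
Sum: 0.1551 + 0.0642 + 0.1281 + 0.1433 + 0.1039 + 0.0168 = 0.611 dits.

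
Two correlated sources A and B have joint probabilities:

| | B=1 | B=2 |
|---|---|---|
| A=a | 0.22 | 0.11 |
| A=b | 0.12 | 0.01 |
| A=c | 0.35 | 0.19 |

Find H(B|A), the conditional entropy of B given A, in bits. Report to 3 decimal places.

0.859 bits

Chain rule: H(B|A) = H(A,B) − H(A).
Marginals: p(A) = (0.3300, 0.1300, 0.5400), p(B) = (0.6900, 0.3100).
H(A,B) = 2.2497 bits; H(A) = 1.3905 bits.
H(B|A) = 2.2497 − 1.3905 = 0.859 bits.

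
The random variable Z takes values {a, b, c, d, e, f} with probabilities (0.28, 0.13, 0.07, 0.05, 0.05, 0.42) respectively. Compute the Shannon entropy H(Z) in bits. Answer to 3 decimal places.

H(Z) = −Σ p·log₂ p.
  −(0.28)·log₂(0.28) = 0.5142
  −(0.13)·log₂(0.13) = 0.3826
  −(0.07)·log₂(0.07) = 0.2686
  −(0.05)·log₂(0.05) = 0.2161
  −(0.05)·log₂(0.05) = 0.2161
  −(0.42)·log₂(0.42) = 0.5256
Sum: 0.5142 + 0.3826 + 0.2686 + 0.2161 + 0.2161 + 0.5256 = 2.123 bits.

2.123 bits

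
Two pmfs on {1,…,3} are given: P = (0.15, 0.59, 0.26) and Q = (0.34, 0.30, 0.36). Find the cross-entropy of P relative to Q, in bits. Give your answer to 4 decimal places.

H(P,Q) = −Σ p·log₂ q.
  −0.15·log₂(0.34) = 0.23346
  −0.59·log₂(0.30) = 1.02481
  −0.26·log₂(0.36) = 0.38322
H(P,Q) = 1.6415 bits.

1.6415 bits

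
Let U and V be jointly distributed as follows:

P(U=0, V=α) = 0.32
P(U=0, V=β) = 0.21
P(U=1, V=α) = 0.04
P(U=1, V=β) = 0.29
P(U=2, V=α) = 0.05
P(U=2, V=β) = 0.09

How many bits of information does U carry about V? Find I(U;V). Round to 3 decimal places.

0.156 bits

Marginals: p(U) = (0.5300, 0.3300, 0.1400), p(V) = (0.4100, 0.5900).
I(U;V) = Σ p(x,y)·log₂[p(x,y)/(p(x)p(y))].
  (0,α): 0.32·log₂(1.4726) = 0.1787
  (0,β): 0.21·log₂(0.6716) = -0.1206
  (1,α): 0.04·log₂(0.2956) = -0.0703
  (1,β): 0.29·log₂(1.4895) = 0.1667
  (2,α): 0.05·log₂(0.8711) = -0.0100
  (2,β): 0.09·log₂(1.0896) = 0.0111
Sum = 0.156 bits.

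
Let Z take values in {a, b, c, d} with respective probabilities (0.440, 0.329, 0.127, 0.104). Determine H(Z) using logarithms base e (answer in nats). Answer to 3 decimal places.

H(Z) = −Σ p·ln p.
  −(0.440)·ln(0.440) = 0.3612
  −(0.329)·ln(0.329) = 0.3657
  −(0.127)·ln(0.127) = 0.2621
  −(0.104)·ln(0.104) = 0.2354
Sum: 0.3612 + 0.3657 + 0.2621 + 0.2354 = 1.224 nats.

1.224 nats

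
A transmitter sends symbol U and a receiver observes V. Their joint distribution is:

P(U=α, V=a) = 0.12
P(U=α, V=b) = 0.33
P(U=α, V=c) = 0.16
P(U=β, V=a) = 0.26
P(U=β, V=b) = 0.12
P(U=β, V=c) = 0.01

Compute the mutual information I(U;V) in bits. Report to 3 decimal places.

Marginals: p(U) = (0.6100, 0.3900), p(V) = (0.3800, 0.4500, 0.1700).
I(U;V) = H(U) + H(V) − H(U,V).
H(U) = 0.9648, H(V) = 1.4834, H(U,V) = 2.2567.
I(U;V) = 0.9648 + 1.4834 − 2.2567 = 0.192 bits.

0.192 bits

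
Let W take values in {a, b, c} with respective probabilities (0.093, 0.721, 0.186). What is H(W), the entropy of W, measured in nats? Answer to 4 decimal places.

0.7696 nats

H(W) = −Σ p·ln p.
  −(0.093)·ln(0.093) = 0.22089
  −(0.721)·ln(0.721) = 0.23585
  −(0.186)·ln(0.186) = 0.31285
Sum: 0.22089 + 0.23585 + 0.31285 = 0.7696 nats.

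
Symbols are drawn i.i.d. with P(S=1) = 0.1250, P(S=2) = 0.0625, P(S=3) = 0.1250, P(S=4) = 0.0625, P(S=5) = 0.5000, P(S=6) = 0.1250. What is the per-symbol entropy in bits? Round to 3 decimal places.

H(S) = −Σ p·log₂ p.
  −(0.1250)·log₂(0.1250) = 0.3750
  −(0.0625)·log₂(0.0625) = 0.2500
  −(0.1250)·log₂(0.1250) = 0.3750
  −(0.0625)·log₂(0.0625) = 0.2500
  −(0.5000)·log₂(0.5000) = 0.5000
  −(0.1250)·log₂(0.1250) = 0.3750
Sum: 0.3750 + 0.2500 + 0.3750 + 0.2500 + 0.5000 + 0.3750 = 2.125 bits.

2.125 bits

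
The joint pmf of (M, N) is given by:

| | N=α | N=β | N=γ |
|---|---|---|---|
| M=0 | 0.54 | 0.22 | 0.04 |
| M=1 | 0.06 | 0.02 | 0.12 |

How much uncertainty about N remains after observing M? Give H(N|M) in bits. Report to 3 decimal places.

Marginals: p(M) = (0.8000, 0.2000), p(N) = (0.6000, 0.2400, 0.1600).
H(N|M) = Σ p(M) · H(N|M=·).
  M=0: p=0.8000, H(N|M=0) = 1.1110
  M=1: p=0.2000, H(N|M=1) = 1.2955
Weighted sum = 1.148 bits.

1.148 bits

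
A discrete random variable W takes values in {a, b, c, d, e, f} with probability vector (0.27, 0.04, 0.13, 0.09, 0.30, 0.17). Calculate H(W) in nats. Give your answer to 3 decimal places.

H(W) = −Σ p·ln p.
  −(0.27)·ln(0.27) = 0.3535
  −(0.04)·ln(0.04) = 0.1288
  −(0.13)·ln(0.13) = 0.2652
  −(0.09)·ln(0.09) = 0.2167
  −(0.30)·ln(0.30) = 0.3612
  −(0.17)·ln(0.17) = 0.3012
Sum: 0.3535 + 0.1288 + 0.2652 + 0.2167 + 0.3612 + 0.3012 = 1.627 nats.

1.627 nats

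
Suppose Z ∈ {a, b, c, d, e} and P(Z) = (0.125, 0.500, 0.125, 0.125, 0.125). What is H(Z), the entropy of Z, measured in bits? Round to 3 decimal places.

2.000 bits

H(Z) = −Σ p·log₂ p.
  −(0.125)·log₂(0.125) = 0.3750
  −(0.500)·log₂(0.500) = 0.5000
  −(0.125)·log₂(0.125) = 0.3750
  −(0.125)·log₂(0.125) = 0.3750
  −(0.125)·log₂(0.125) = 0.3750
Sum: 0.3750 + 0.5000 + 0.3750 + 0.3750 + 0.3750 = 2.000 bits.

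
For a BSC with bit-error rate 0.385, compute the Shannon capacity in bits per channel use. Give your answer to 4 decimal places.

0.0385 bits

Binary symmetric channel: C = 1 − h₂(ε) where h₂ is the binary entropy function.
h₂(0.385) = −0.385·log₂0.385 − 0.615·log₂0.615 = 0.9615.
C = 1 − 0.9615 = 0.0385 bits per channel use.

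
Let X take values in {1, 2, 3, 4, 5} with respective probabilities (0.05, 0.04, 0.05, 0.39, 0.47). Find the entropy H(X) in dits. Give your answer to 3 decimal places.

H(X) = −Σ p·log₁₀ p.
  −(0.05)·log₁₀(0.05) = 0.0651
  −(0.04)·log₁₀(0.04) = 0.0559
  −(0.05)·log₁₀(0.05) = 0.0651
  −(0.39)·log₁₀(0.39) = 0.1595
  −(0.47)·log₁₀(0.47) = 0.1541
Sum: 0.0651 + 0.0559 + 0.0651 + 0.1595 + 0.1541 = 0.500 dits.

0.500 dits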